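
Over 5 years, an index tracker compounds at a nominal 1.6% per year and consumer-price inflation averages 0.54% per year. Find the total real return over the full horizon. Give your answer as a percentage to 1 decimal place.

5.4%

The annual real rate is (1+1.6%)/(1+0.54%) − 1 = 1.0543%.
Compounded over 5 years: (1 + 0.010543)^5 − 1 ≈ 0.05384.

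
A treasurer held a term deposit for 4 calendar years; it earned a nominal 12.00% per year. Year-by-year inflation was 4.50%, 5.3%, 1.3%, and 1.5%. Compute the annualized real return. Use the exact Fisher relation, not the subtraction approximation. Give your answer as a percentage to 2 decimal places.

8.60%

Cumulative inflation factor: 1.0450 × 1.053 × 1.013 × 1.015 ≈ 1.13141.
Nominal growth factor: 1.57352. Real growth factor = 1.57352 / 1.13141 ≈ 1.39076.
Annualized: 1.39076^(1/4) − 1 ≈ 0.08596.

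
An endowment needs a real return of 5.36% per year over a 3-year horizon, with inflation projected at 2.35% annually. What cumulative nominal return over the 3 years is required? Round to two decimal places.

Required annual nominal rate: (1+5.36%)(1+2.35%) − 1 = 7.83596%.
Cumulative over 3 years: (1 + 0.0783596)^3 − 1 ≈ 0.25398.

25.40%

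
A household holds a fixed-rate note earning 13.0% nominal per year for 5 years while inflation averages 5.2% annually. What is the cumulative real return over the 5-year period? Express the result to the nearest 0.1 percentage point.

The annual real rate is (1+13.0%)/(1+5.2%) − 1 = 7.4144%.
Compounded over 5 years: (1 + 0.074144)^5 − 1 ≈ 0.42993.

43.0%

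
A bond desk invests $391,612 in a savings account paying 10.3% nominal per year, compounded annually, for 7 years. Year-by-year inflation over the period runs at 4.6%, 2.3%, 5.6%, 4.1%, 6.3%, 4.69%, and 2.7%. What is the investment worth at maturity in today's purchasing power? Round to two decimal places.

$578,567.06

Nominal value at maturity: $391,612 × (1 + 10.3%)^7 ≈ $777,829.80.
Price-level factor over 7 years: 1.046 × 1.023 × 1.056 × 1.041 × 1.063 × 1.0469 × 1.027 ≈ 1.3444073368.
The maturity value deflated by that factor is the answer in today's purchasing power.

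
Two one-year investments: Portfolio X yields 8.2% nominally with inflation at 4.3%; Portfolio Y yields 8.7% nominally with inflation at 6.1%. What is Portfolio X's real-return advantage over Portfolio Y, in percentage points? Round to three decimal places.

Portfolio X real return: 1.082/1.043 − 1 = 3.7392%.
Portfolio Y real return: 1.087/1.061 − 1 = 2.4505%.
Difference: 3.7392 − 2.4505 = 1.2887 pp.

1.289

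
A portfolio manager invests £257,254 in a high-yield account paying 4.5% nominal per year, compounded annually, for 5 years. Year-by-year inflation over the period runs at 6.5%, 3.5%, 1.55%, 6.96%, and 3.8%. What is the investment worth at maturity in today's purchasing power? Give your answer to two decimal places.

£257,961.54

Nominal value at maturity: £257,254 × (1 + 4.5%)^5 ≈ £320,585.29.
Price-level factor over 5 years: 1.065 × 1.035 × 1.0155 × 1.0696 × 1.038 ≈ 1.2427639108.
Dividing the nominal maturity value by the price-level factor gives the value in today's money.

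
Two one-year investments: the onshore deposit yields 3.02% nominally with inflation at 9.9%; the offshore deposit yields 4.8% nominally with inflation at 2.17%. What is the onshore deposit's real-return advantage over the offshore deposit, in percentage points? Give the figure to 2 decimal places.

-8.83

The onshore deposit real return: 1.0302/1.099 − 1 = -6.260%.
The offshore deposit real return: 1.048/1.0217 − 1 = 2.574%.
Difference: -6.260 − 2.574 = -8.834 pp.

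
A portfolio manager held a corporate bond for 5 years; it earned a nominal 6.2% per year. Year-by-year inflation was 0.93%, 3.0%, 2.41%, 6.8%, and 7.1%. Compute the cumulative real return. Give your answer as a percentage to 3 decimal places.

Cumulative inflation factor: 1.0093 × 1.030 × 1.0241 × 1.068 × 1.071 ≈ 1.21776.
Nominal growth factor: 1.35090. Real growth factor = 1.35090 / 1.21776 ≈ 1.10933.
Total real return ≈ 10.9333%.

10.933%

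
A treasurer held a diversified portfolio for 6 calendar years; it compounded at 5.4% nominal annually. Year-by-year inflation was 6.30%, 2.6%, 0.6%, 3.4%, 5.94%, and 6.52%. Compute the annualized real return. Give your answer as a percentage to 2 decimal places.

Cumulative inflation factor: 1.0630 × 1.026 × 1.006 × 1.034 × 1.0594 × 1.0652 ≈ 1.28024.
Nominal growth factor: 1.37102. Real growth factor = 1.37102 / 1.28024 ≈ 1.07091.
Annualized: 1.07091^(1/6) − 1 ≈ 0.01148.

1.15%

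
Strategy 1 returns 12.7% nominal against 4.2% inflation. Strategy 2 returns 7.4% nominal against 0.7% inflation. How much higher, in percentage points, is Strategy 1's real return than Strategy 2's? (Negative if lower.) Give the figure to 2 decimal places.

Strategy 1 real return: 1.127/1.042 − 1 = 8.157%.
Strategy 2 real return: 1.074/1.007 − 1 = 6.653%.
Difference: 8.157 − 6.653 = 1.504 pp.

1.50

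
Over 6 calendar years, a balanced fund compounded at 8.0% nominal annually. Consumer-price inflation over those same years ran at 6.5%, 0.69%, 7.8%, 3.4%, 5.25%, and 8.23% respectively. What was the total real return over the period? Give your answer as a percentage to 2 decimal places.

16.55%

Cumulative inflation factor: 1.065 × 1.0069 × 1.078 × 1.034 × 1.0525 × 1.0823 ≈ 1.36159.
Nominal growth factor: 1.58687. Real growth factor = 1.58687 / 1.36159 ≈ 1.16546.
Total real return ≈ 16.5460%.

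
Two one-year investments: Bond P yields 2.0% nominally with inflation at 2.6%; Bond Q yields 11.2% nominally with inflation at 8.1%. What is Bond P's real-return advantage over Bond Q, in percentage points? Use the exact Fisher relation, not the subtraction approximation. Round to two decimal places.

-3.45

Bond P real return: 1.020/1.026 − 1 = -0.585%.
Bond Q real return: 1.112/1.081 − 1 = 2.868%.
Difference: -0.585 − 2.868 = -3.453 pp.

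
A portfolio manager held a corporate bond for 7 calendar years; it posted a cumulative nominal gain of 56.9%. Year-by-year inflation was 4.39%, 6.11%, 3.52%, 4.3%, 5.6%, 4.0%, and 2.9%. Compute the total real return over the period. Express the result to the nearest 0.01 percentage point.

16.09%

Cumulative inflation factor: 1.0439 × 1.0611 × 1.0352 × 1.043 × 1.056 × 1.040 × 1.029 ≈ 1.35156.
Nominal growth factor: 1.56900. Real growth factor = 1.56900 / 1.35156 ≈ 1.16088.
Total real return ≈ 16.0878%.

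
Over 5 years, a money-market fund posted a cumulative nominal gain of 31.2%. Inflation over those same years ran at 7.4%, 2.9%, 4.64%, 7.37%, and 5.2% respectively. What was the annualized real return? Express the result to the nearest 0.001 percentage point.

Cumulative inflation factor: 1.074 × 1.029 × 1.0464 × 1.0737 × 1.052 ≈ 1.30622.
Nominal growth factor: 1.31200. Real growth factor = 1.31200 / 1.30622 ≈ 1.00443.
Annualized: 1.00443^(1/5) − 1 ≈ 0.00088.

0.088%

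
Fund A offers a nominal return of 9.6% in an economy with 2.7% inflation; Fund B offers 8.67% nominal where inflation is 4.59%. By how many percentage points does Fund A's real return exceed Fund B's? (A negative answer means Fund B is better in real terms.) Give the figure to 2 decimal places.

Fund A real return: 1.096/1.027 − 1 = 6.719%.
Fund B real return: 1.0867/1.0459 − 1 = 3.901%.
Difference: 6.719 − 3.901 = 2.818 pp.

2.82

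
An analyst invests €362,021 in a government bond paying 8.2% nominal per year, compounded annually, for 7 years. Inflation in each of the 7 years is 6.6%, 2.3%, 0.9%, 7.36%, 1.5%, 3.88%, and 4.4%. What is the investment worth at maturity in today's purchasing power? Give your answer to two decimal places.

Nominal value at maturity: €362,021 × (1 + 8.2%)^7 ≈ €628,527.94.
Price-level factor over 7 years: 1.066 × 1.023 × 1.009 × 1.0736 × 1.015 × 1.0388 × 1.044 ≈ 1.3003641545.
The maturity value deflated by that factor is the answer in today's purchasing power.

€483,347.64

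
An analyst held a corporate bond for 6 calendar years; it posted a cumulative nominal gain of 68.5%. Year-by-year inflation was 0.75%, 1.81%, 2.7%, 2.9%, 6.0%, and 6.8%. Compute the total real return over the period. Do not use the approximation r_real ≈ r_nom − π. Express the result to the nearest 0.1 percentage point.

37.3%

Cumulative inflation factor: 1.0075 × 1.0181 × 1.027 × 1.029 × 1.060 × 1.068 ≈ 1.22715.
Nominal growth factor: 1.68500. Real growth factor = 1.68500 / 1.22715 ≈ 1.37310.
Total real return ≈ 37.3098%.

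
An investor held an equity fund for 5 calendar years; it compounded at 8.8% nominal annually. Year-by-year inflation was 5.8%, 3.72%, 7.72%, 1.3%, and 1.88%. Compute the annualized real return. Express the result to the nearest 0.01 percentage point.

Cumulative inflation factor: 1.058 × 1.0372 × 1.0772 × 1.013 × 1.0188 ≈ 1.21995.
Nominal growth factor: 1.52456. Real growth factor = 1.52456 / 1.21995 ≈ 1.24969.
Annualized: 1.24969^(1/5) − 1 ≈ 0.04559.

4.56%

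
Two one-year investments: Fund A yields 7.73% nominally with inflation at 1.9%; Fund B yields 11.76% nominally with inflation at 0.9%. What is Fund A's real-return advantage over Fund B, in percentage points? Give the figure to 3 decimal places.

Fund A real return: 1.0773/1.019 − 1 = 5.7213%.
Fund B real return: 1.1176/1.009 − 1 = 10.7631%.
Difference: 5.7213 − 10.7631 = -5.0418 pp.

-5.042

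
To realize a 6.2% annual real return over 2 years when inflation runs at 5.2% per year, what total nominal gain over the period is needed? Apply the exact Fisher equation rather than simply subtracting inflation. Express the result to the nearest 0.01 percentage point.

Required annual nominal rate: (1+6.2%)(1+5.2%) − 1 = 11.7224%.
Cumulative over 2 years: (1 + 0.117224)^2 − 1 ≈ 0.24819.

24.82%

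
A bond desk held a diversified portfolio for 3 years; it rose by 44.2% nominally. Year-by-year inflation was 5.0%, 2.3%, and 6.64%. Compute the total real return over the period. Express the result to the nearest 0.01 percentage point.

Cumulative inflation factor: 1.050 × 1.023 × 1.0664 ≈ 1.14547.
Nominal growth factor: 1.44200. Real growth factor = 1.44200 / 1.14547 ≈ 1.25887.
Total real return ≈ 25.8868%.

25.89%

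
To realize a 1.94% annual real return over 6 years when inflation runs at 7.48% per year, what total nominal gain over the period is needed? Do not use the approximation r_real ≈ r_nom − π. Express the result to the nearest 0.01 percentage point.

Required annual nominal rate: (1+1.94%)(1+7.48%) − 1 = 9.565112%.
Cumulative over 6 years: (1 + 0.09565112)^6 − 1 ≈ 0.72995.

73.00%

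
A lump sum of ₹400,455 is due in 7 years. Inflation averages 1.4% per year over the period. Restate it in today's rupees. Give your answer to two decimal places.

₹363,318.94

Price-level factor over 7 years: (1 + 1.4%)^7 ≈ 1.1022133959.
Purchasing power today: ₹400,455 divided by that factor.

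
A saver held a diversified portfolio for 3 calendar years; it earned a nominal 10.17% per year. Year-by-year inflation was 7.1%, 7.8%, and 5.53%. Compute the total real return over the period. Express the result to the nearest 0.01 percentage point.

Cumulative inflation factor: 1.071 × 1.078 × 1.0553 ≈ 1.21838.
Nominal growth factor: 1.33718. Real growth factor = 1.33718 / 1.21838 ≈ 1.09750.
Total real return ≈ 9.7503%.

9.75%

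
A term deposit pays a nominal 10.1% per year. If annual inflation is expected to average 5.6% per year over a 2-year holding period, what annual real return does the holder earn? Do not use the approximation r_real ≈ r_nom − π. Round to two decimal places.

4.26%

With constant rates the annual real return is the same each year: (1+10.1%)/(1+5.6%) − 1 = 0.04261.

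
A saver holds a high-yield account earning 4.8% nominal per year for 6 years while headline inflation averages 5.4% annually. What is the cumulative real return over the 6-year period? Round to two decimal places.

The annual real rate is (1+4.8%)/(1+5.4%) − 1 = -0.5693%.
Compounded over 6 years: (1 + -0.005693)^6 − 1 ≈ -0.03367.

-3.37%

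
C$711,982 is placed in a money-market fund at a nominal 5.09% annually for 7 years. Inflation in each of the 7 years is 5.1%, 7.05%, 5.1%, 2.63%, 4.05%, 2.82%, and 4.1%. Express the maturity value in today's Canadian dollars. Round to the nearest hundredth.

C$745,696.17

Nominal value at maturity: C$711,982 × (1 + 5.09%)^7 ≈ C$1,007,856.63.
Price-level factor over 7 years: 1.051 × 1.0705 × 1.051 × 1.0263 × 1.0405 × 1.0282 × 1.041 ≈ 1.3515647180.
Dividing the nominal maturity value by the price-level factor gives the value in today's money.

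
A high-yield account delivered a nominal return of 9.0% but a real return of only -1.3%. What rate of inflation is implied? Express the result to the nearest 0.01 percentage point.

10.44%

From (1+r_nom) = (1+r_real)(1+π), we get 1+π = (1 + 9.0%)/(1 − 1.3%) = 1.090/0.987 ≈ 1.10436.
So π ≈ 10.4357%.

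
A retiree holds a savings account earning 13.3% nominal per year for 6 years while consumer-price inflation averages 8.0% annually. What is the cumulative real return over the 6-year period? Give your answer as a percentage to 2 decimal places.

33.30%

The annual real rate is (1+13.3%)/(1+8.0%) − 1 = 4.9074%.
Compounded over 6 years: (1 + 0.049074)^6 − 1 ≈ 0.33302.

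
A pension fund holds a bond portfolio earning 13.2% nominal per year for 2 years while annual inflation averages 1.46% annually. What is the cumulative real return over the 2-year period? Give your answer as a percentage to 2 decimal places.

The annual real rate is (1+13.2%)/(1+1.46%) − 1 = 11.5711%.
Compounded over 2 years: (1 + 0.115711)^2 − 1 ≈ 0.24481.

24.48%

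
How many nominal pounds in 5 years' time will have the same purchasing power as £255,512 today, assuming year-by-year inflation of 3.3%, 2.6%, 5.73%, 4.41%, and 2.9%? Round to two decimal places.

Cumulative price-level factor: 1.033 × 1.026 × 1.0573 × 1.0441 × 1.029 ≈ 1.2039359560.
The nominal amount required is £255,512 scaled up by that factor.

£307,620.08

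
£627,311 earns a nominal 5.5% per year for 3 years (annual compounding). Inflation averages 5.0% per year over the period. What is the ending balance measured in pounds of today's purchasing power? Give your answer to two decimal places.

£636,315.33

Nominal value at maturity: £627,311 × (1 + 5.5%)^3 ≈ £736,614.53.
Price-level factor over 3 years: (1 + 5.0%)^3 = 1.157625.
Dividing the nominal maturity value by the price-level factor gives the value in today's money.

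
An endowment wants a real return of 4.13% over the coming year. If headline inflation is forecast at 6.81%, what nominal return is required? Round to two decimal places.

11.22%

By the Fisher equation, 1 + r_nom = (1 + 4.13%)(1 + 6.81%) = 1.0413 × 1.0681 = 1.11221253.
So r_nom = 11.221253%.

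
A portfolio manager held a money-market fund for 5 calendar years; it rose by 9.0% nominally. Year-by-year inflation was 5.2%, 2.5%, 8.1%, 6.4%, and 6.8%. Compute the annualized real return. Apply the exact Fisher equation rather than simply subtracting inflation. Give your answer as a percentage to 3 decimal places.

Cumulative inflation factor: 1.052 × 1.025 × 1.081 × 1.064 × 1.068 ≈ 1.32458.
Nominal growth factor: 1.09000. Real growth factor = 1.09000 / 1.32458 ≈ 0.82290.
Annualized: 0.82290^(1/5) − 1 ≈ -0.03823.

-3.823%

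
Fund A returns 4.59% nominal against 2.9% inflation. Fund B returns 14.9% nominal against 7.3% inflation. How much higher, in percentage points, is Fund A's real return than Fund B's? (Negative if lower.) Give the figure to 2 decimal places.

-5.44

Fund A real return: 1.0459/1.029 − 1 = 1.642%.
Fund B real return: 1.149/1.073 − 1 = 7.083%.
Difference: 1.642 − 7.083 = -5.441 pp.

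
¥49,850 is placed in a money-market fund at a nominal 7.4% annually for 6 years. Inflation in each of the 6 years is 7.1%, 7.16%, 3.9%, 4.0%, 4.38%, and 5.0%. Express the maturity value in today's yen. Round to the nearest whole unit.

Nominal value at maturity: ¥49,850 × (1 + 7.4%)^6 ≈ ¥76,505.
Price-level factor over 6 years: 1.071 × 1.0716 × 1.039 × 1.040 × 1.0438 × 1.050 ≈ 1.3591821245.
The maturity value deflated by that factor is the answer in today's purchasing power.

¥56,288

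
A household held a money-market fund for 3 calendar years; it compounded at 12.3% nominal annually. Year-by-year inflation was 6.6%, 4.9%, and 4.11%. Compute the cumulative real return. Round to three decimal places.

Cumulative inflation factor: 1.066 × 1.049 × 1.0411 ≈ 1.16419.
Nominal growth factor: 1.41625. Real growth factor = 1.41625 / 1.16419 ≈ 1.21651.
Total real return ≈ 21.6506%.

21.651%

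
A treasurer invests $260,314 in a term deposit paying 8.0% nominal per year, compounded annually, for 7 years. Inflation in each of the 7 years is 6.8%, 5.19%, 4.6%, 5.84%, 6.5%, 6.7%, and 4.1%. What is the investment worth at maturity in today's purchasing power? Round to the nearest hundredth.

$303,229.77

Nominal value at maturity: $260,314 × (1 + 8.0%)^7 ≈ $446,132.45.
Price-level factor over 7 years: 1.068 × 1.0519 × 1.046 × 1.0584 × 1.065 × 1.067 × 1.041 ≈ 1.4712686472.
The maturity value deflated by that factor is the answer in today's purchasing power.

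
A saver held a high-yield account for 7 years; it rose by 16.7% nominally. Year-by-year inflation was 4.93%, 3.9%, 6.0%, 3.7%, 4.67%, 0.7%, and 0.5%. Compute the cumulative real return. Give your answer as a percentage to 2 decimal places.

-8.07%

Cumulative inflation factor: 1.0493 × 1.039 × 1.060 × 1.037 × 1.0467 × 1.007 × 1.005 ≈ 1.26946.
Nominal growth factor: 1.16700. Real growth factor = 1.16700 / 1.26946 ≈ 0.91929.
Total real return ≈ -8.0708%.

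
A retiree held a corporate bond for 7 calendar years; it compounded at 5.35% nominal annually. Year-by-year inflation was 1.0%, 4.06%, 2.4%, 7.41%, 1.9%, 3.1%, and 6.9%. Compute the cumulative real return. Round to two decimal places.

10.94%

Cumulative inflation factor: 1.010 × 1.0406 × 1.024 × 1.0741 × 1.019 × 1.031 × 1.069 ≈ 1.29826.
Nominal growth factor: 1.44026. Real growth factor = 1.44026 / 1.29826 ≈ 1.10938.
Total real return ≈ 10.9383%.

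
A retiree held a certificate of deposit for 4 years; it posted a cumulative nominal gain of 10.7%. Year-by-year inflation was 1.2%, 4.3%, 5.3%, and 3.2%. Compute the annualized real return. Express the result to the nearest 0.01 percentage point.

-0.88%

Cumulative inflation factor: 1.012 × 1.043 × 1.053 × 1.032 ≈ 1.14703.
Nominal growth factor: 1.10700. Real growth factor = 1.10700 / 1.14703 ≈ 0.96511.
Annualized: 0.96511^(1/4) − 1 ≈ -0.00884.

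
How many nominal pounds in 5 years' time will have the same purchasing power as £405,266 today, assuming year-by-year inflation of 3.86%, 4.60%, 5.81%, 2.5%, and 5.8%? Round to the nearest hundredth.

£505,191.95

Cumulative price-level factor: 1.0386 × 1.0460 × 1.0581 × 1.025 × 1.058 ≈ 1.2465687925.
Multiplying £405,266 by the price-level factor gives the future nominal sum.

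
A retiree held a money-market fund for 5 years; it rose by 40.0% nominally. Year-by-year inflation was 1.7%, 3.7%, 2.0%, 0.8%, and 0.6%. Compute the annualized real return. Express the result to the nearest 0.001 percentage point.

5.117%

Cumulative inflation factor: 1.017 × 1.037 × 1.020 × 1.008 × 1.006 ≈ 1.09083.
Nominal growth factor: 1.40000. Real growth factor = 1.40000 / 1.09083 ≈ 1.28342.
Annualized: 1.28342^(1/5) − 1 ≈ 0.05117.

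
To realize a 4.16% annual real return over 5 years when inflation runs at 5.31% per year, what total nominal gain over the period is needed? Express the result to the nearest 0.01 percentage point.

Required annual nominal rate: (1+4.16%)(1+5.31%) − 1 = 9.690896%.
Cumulative over 5 years: (1 + 0.09690896)^5 − 1 ≈ 0.58801.

58.80%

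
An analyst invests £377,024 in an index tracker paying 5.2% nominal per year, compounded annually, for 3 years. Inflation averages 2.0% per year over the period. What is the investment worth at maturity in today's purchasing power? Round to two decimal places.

£413,633.50

Nominal value at maturity: £377,024 × (1 + 5.2%)^3 ≈ £438,951.18.
Price-level factor over 3 years: (1 + 2.0%)^3 = 1.061208.
Dividing the nominal maturity value by the price-level factor gives the value in today's money.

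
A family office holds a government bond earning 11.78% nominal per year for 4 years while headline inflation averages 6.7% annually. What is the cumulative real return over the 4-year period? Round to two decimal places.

The annual real rate is (1+11.78%)/(1+6.7%) − 1 = 4.7610%.
Compounded over 4 years: (1 + 0.047610)^4 − 1 ≈ 0.20448.

20.45%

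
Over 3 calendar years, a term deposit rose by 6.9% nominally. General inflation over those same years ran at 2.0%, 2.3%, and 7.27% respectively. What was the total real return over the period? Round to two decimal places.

Cumulative inflation factor: 1.020 × 1.023 × 1.0727 ≈ 1.11932.
Nominal growth factor: 1.06900. Real growth factor = 1.06900 / 1.11932 ≈ 0.95504.
Total real return ≈ -4.4955%.

-4.50%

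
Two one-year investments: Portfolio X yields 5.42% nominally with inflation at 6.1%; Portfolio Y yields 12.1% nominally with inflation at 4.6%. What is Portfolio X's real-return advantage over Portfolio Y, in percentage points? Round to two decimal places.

-7.81

Portfolio X real return: 1.0542/1.061 − 1 = -0.641%.
Portfolio Y real return: 1.121/1.046 − 1 = 7.170%.
Difference: -0.641 − 7.170 = -7.811 pp.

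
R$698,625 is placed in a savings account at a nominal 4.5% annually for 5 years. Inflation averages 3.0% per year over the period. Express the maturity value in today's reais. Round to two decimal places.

Nominal value at maturity: R$698,625 × (1 + 4.5%)^5 ≈ R$870,613.86.
Price-level factor over 5 years: (1 + 3.0%)^5 = 1.1592740743.
Dividing the nominal maturity value by the price-level factor gives the value in today's money.

R$750,999.16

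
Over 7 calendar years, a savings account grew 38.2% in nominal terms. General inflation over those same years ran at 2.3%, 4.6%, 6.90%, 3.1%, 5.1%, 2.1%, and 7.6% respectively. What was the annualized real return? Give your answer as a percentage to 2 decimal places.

0.21%

Cumulative inflation factor: 1.023 × 1.046 × 1.0690 × 1.031 × 1.051 × 1.021 × 1.076 ≈ 1.36171.
Nominal growth factor: 1.38200. Real growth factor = 1.38200 / 1.36171 ≈ 1.01490.
Annualized: 1.01490^(1/7) − 1 ≈ 0.00212.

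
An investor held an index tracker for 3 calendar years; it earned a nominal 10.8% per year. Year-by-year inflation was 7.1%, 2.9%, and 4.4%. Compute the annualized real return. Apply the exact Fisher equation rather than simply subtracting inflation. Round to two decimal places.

5.74%

Cumulative inflation factor: 1.071 × 1.029 × 1.044 ≈ 1.15055.
Nominal growth factor: 1.36025. Real growth factor = 1.36025 / 1.15055 ≈ 1.18226.
Annualized: 1.18226^(1/3) − 1 ≈ 0.05740.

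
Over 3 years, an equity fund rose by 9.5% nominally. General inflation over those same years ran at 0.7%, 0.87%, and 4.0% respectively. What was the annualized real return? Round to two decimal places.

1.20%

Cumulative inflation factor: 1.007 × 1.0087 × 1.040 ≈ 1.05639.
Nominal growth factor: 1.09500. Real growth factor = 1.09500 / 1.05639 ≈ 1.03655.
Annualized: 1.03655^(1/3) − 1 ≈ 0.01204.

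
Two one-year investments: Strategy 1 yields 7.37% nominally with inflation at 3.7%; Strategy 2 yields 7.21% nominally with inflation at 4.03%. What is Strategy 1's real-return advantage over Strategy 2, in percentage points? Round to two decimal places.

0.48

Strategy 1 real return: 1.0737/1.037 − 1 = 3.539%.
Strategy 2 real return: 1.0721/1.0403 − 1 = 3.057%.
Difference: 3.539 − 3.057 = 0.482 pp.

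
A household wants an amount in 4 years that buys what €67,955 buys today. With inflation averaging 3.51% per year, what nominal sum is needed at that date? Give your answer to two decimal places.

€78,010.07

Cumulative price-level factor: (1+3.51%)^4 ≈ 1.1479665521.
Multiplying €67,955 by the price-level factor gives the future nominal sum.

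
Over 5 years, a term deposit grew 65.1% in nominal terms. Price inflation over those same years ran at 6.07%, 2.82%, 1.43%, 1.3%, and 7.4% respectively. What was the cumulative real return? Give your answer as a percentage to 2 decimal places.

Cumulative inflation factor: 1.0607 × 1.0282 × 1.0143 × 1.013 × 1.074 ≈ 1.20351.
Nominal growth factor: 1.65100. Real growth factor = 1.65100 / 1.20351 ≈ 1.37182.
Total real return ≈ 37.1819%.

37.18%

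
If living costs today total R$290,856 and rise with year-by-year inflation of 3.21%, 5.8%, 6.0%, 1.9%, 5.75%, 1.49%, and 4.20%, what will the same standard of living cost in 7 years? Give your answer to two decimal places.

R$383,651.47

Cumulative price-level factor: 1.0321 × 1.058 × 1.060 × 1.019 × 1.0575 × 1.0149 × 1.0420 ≈ 1.3190426630.
Multiplying R$290,856 by the price-level factor gives the future nominal sum.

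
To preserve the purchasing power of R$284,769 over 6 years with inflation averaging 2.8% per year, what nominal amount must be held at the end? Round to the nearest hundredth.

Cumulative price-level factor: (1+2.8%)^6 ≈ 1.1802083636.
Multiplying R$284,769 by the price-level factor gives the future nominal sum.

R$336,086.76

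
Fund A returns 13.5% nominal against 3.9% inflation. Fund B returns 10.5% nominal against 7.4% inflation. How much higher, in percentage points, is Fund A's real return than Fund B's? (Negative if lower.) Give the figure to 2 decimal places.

6.35

Fund A real return: 1.135/1.039 − 1 = 9.240%.
Fund B real return: 1.105/1.074 − 1 = 2.886%.
Difference: 9.240 − 2.886 = 6.354 pp.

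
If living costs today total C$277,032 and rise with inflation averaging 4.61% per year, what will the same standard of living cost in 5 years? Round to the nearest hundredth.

C$347,053.12

Cumulative price-level factor: (1+4.61%)^5 ≈ 1.2527546126.
Multiplying C$277,032 by the price-level factor gives the future nominal sum.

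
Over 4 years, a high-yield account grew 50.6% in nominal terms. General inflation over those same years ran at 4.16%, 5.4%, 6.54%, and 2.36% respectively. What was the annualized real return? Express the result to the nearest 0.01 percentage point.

Cumulative inflation factor: 1.0416 × 1.054 × 1.0654 × 1.0236 ≈ 1.19725.
Nominal growth factor: 1.50600. Real growth factor = 1.50600 / 1.19725 ≈ 1.25788.
Annualized: 1.25788^(1/4) − 1 ≈ 0.05903.

5.90%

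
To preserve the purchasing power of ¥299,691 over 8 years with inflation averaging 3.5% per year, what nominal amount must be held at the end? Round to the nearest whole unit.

¥394,636

Cumulative price-level factor: (1+3.5%)^8 ≈ 1.3168090370.
The nominal amount required is ¥299,691 scaled up by that factor.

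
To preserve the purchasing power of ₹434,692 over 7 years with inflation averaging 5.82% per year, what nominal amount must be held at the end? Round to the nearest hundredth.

Cumulative price-level factor: (1+5.82%)^7 ≈ 1.4858477138.
Multiplying ₹434,692 by the price-level factor gives the future nominal sum.

₹645,886.11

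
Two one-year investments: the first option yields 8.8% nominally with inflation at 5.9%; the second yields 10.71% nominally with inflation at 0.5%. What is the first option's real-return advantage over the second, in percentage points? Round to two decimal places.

-7.42

The first option real return: 1.088/1.059 − 1 = 2.738%.
The second real return: 1.1071/1.005 − 1 = 10.159%.
Difference: 2.738 − 10.159 = -7.421 pp.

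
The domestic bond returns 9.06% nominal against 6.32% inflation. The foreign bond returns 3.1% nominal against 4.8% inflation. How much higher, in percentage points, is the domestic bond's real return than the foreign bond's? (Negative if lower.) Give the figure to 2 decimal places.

4.20

The domestic bond real return: 1.0906/1.0632 − 1 = 2.577%.
The foreign bond real return: 1.031/1.048 − 1 = -1.622%.
Difference: 2.577 − (-1.622) = 4.199 pp.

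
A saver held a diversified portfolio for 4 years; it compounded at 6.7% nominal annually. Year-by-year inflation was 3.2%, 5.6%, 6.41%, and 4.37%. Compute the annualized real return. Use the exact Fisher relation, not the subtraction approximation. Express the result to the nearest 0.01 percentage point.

1.73%

Cumulative inflation factor: 1.032 × 1.056 × 1.0641 × 1.0437 ≈ 1.21032.
Nominal growth factor: 1.29616. Real growth factor = 1.29616 / 1.21032 ≈ 1.07092.
Annualized: 1.07092^(1/4) − 1 ≈ 0.01728.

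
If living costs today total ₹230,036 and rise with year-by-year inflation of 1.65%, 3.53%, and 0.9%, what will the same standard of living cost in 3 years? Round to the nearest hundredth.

Cumulative price-level factor: 1.0165 × 1.0353 × 1.009 ≈ 1.0618538921.
Multiplying ₹230,036 by the price-level factor gives the future nominal sum.

₹244,264.62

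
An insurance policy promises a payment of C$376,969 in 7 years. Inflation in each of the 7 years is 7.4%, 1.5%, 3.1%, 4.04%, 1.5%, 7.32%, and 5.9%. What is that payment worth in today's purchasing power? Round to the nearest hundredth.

C$279,469.00

Price-level factor over 7 years: 1.074 × 1.015 × 1.031 × 1.0404 × 1.015 × 1.0732 × 1.059 ≈ 1.3488759107.
Purchasing power today: C$376,969 divided by that factor.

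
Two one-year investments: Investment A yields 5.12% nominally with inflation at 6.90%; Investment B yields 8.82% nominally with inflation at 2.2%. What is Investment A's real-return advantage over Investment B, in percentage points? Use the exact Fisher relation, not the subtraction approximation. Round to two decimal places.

-8.14

Investment A real return: 1.0512/1.0690 − 1 = -1.665%.
Investment B real return: 1.0882/1.022 − 1 = 6.477%.
Difference: -1.665 − 6.477 = -8.142 pp.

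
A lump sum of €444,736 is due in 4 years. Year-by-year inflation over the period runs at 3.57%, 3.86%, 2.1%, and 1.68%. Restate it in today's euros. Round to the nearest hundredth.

Price-level factor over 4 years: 1.0357 × 1.0386 × 1.021 × 1.0168 ≈ 1.1167181484.
Purchasing power today: €444,736 divided by that factor.

€398,252.68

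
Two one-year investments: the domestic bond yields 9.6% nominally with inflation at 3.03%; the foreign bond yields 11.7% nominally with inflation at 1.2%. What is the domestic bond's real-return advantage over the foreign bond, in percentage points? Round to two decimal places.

The domestic bond real return: 1.096/1.0303 − 1 = 6.377%.
The foreign bond real return: 1.117/1.012 − 1 = 10.375%.
Difference: 6.377 − 10.375 = -3.998 pp.

-4.00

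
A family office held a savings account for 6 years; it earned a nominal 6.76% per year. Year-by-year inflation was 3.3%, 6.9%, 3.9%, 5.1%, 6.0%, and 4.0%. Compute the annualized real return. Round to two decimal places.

Cumulative inflation factor: 1.033 × 1.069 × 1.039 × 1.051 × 1.060 × 1.040 ≈ 1.32934.
Nominal growth factor: 1.48065. Real growth factor = 1.48065 / 1.32934 ≈ 1.11382.
Annualized: 1.11382^(1/6) − 1 ≈ 0.01813.

1.81%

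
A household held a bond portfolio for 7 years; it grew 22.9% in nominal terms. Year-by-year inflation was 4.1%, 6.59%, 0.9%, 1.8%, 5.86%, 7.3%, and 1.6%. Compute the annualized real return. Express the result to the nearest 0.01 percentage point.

-0.97%

Cumulative inflation factor: 1.041 × 1.0659 × 1.009 × 1.018 × 1.0586 × 1.073 × 1.016 ≈ 1.31532.
Nominal growth factor: 1.22900. Real growth factor = 1.22900 / 1.31532 ≈ 0.93437.
Annualized: 0.93437^(1/7) − 1 ≈ -0.00965.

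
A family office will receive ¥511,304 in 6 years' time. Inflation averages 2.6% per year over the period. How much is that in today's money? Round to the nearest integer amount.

Price-level factor over 6 years: (1 + 2.6%)^6 ≈ 1.1664984462.
Purchasing power today: ¥511,304 divided by that factor.

¥438,324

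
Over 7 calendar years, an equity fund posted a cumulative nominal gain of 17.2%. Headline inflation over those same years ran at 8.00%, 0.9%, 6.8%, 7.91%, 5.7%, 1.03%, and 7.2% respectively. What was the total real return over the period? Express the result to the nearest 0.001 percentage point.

Cumulative inflation factor: 1.0800 × 1.009 × 1.068 × 1.0791 × 1.057 × 1.0103 × 1.072 ≈ 1.43770.
Nominal growth factor: 1.17200. Real growth factor = 1.17200 / 1.43770 ≈ 0.81519.
Total real return ≈ -18.4809%.

-18.481%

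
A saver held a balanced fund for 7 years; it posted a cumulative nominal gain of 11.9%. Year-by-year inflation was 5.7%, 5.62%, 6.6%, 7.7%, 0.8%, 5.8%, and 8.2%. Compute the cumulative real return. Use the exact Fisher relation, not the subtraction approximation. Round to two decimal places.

Cumulative inflation factor: 1.057 × 1.0562 × 1.066 × 1.077 × 1.008 × 1.058 × 1.082 ≈ 1.47900.
Nominal growth factor: 1.11900. Real growth factor = 1.11900 / 1.47900 ≈ 0.75659.
Total real return ≈ -24.3407%.

-24.34%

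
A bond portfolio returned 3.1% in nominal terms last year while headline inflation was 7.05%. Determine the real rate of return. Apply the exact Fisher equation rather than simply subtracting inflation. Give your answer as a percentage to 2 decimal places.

Real return via the Fisher equation: (1 + 3.1%)/(1 + 7.05%) − 1 = 1.031/1.0705 − 1 ≈ -0.03690.

-3.69%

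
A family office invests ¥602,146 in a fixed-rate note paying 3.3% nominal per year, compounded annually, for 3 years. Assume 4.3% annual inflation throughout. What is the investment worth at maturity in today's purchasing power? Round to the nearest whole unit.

¥584,992

Nominal value at maturity: ¥602,146 × (1 + 3.3%)^3 ≈ ¥663,747.
Price-level factor over 3 years: (1 + 4.3%)^3 = 1.134626507.
Dividing the nominal maturity value by the price-level factor gives the value in today's money.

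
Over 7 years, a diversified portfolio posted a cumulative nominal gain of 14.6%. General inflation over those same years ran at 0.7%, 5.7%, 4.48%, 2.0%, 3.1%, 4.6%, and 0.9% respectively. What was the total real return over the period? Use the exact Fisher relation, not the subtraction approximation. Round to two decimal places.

-7.15%

Cumulative inflation factor: 1.007 × 1.057 × 1.0448 × 1.020 × 1.031 × 1.046 × 1.009 ≈ 1.23430.
Nominal growth factor: 1.14600. Real growth factor = 1.14600 / 1.23430 ≈ 0.92846.
Total real return ≈ -7.1535%.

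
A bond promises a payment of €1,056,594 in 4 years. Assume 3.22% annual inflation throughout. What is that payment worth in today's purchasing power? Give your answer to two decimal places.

Price-level factor over 4 years: (1 + 3.22%)^4 ≈ 1.1351556600.
Purchasing power today: €1,056,594 divided by that factor.

€930,792.17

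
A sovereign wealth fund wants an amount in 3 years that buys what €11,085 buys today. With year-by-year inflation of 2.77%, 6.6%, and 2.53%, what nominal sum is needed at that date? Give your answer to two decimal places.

€12,451.17

Cumulative price-level factor: 1.0277 × 1.066 × 1.0253 ≈ 1.1232450635.
The nominal amount required is €11,085 scaled up by that factor.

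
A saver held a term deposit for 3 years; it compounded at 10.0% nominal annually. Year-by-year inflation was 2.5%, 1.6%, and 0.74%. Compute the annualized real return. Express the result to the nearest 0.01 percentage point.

Cumulative inflation factor: 1.025 × 1.016 × 1.0074 ≈ 1.04911.
Nominal growth factor: 1.33100. Real growth factor = 1.33100 / 1.04911 ≈ 1.26870.
Annualized: 1.26870^(1/3) − 1 ≈ 0.08256.

8.26%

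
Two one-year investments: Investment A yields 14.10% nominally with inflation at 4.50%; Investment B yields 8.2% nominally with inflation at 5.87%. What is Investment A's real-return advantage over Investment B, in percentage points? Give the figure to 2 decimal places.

Investment A real return: 1.1410/1.0450 − 1 = 9.187%.
Investment B real return: 1.082/1.0587 − 1 = 2.201%.
Difference: 9.187 − 2.201 = 6.986 pp.

6.99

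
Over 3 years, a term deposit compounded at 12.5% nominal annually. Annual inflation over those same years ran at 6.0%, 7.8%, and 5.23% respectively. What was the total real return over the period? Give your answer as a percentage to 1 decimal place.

18.4%

Cumulative inflation factor: 1.060 × 1.078 × 1.0523 ≈ 1.20244.
Nominal growth factor: 1.42383. Real growth factor = 1.42383 / 1.20244 ≈ 1.18411.
Total real return ≈ 18.4114%.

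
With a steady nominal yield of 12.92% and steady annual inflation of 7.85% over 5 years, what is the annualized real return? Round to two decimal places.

4.70%

With constant rates the annual real return is the same each year: (1+12.92%)/(1+7.85%) − 1 = 0.04701.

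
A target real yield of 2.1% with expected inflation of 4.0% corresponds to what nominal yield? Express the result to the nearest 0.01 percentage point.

6.18%

By the Fisher equation, 1 + r_nom = (1 + 2.1%)(1 + 4.0%) = 1.021 × 1.040 = 1.06184.
So r_nom = 6.184%.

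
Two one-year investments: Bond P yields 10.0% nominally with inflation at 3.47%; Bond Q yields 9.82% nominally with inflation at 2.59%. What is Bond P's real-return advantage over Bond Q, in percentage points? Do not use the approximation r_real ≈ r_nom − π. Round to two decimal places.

Bond P real return: 1.100/1.0347 − 1 = 6.311%.
Bond Q real return: 1.0982/1.0259 − 1 = 7.047%.
Difference: 6.311 − 7.047 = -0.736 pp.

-0.74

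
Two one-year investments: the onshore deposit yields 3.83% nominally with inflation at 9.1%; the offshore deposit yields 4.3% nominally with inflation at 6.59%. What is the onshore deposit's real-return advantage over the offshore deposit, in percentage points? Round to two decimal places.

-2.68

The onshore deposit real return: 1.0383/1.091 − 1 = -4.830%.
The offshore deposit real return: 1.043/1.0659 − 1 = -2.148%.
Difference: -4.830 − (-2.148) = -2.682 pp.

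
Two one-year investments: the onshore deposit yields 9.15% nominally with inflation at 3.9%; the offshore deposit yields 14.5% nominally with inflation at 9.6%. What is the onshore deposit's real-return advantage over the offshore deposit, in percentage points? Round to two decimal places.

0.58

The onshore deposit real return: 1.0915/1.039 − 1 = 5.053%.
The offshore deposit real return: 1.145/1.096 − 1 = 4.471%.
Difference: 5.053 − 4.471 = 0.582 pp.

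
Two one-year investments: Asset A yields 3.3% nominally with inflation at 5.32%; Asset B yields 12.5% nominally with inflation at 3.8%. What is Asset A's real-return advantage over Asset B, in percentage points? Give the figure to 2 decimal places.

Asset A real return: 1.033/1.0532 − 1 = -1.918%.
Asset B real return: 1.125/1.038 − 1 = 8.382%.
Difference: -1.918 − 8.382 = -10.300 pp.

-10.30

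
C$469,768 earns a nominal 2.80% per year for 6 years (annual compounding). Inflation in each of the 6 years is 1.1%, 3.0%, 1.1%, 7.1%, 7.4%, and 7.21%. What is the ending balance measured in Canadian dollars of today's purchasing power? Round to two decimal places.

C$427,044.89

Nominal value at maturity: C$469,768 × (1 + 2.80%)^6 ≈ C$554,424.12.
Price-level factor over 6 years: 1.011 × 1.030 × 1.011 × 1.071 × 1.074 × 1.0721 ≈ 1.2982806495.
Dividing the nominal maturity value by the price-level factor gives the value in today's money.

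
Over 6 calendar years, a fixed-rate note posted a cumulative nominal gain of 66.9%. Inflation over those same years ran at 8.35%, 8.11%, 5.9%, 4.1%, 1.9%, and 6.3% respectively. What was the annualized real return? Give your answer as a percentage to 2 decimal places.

2.99%

Cumulative inflation factor: 1.0835 × 1.0811 × 1.059 × 1.041 × 1.019 × 1.063 ≈ 1.39878.
Nominal growth factor: 1.66900. Real growth factor = 1.66900 / 1.39878 ≈ 1.19318.
Annualized: 1.19318^(1/6) − 1 ≈ 0.02988.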